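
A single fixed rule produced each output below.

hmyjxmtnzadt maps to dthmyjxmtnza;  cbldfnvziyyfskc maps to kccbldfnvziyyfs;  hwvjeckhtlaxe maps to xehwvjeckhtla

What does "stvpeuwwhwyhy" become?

The rule is to move the last 2 characters to the front (rotate right by 2).
For "stvpeuwwhwyhy" the result is "hystvpeuwwhwy".

hystvpeuwwhwy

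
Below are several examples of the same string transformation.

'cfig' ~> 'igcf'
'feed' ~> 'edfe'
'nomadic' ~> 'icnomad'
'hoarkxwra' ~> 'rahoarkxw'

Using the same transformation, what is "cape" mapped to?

peca

The pattern: move the last 2 characters to the front (rotate right by 2).
For "cape" the result is "peca".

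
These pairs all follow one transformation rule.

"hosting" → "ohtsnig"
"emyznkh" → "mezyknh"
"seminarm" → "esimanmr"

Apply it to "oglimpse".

The transformation: swap each adjacent pair of characters (1↔2, 3↔4, ...).
For "oglimpse" the result is "goilpmes".

goilpmes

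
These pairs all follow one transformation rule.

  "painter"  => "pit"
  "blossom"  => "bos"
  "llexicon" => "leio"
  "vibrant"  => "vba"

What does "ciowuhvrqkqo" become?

What's happening: move the last character to the front, then keep every other character starting from the second (positions 2nd, 4th, 6th, ...).
Starting from "ciowuhvrqkqo": after the first operation, "ociowuhvrqkq"; after the second, "couvqq".

couvqq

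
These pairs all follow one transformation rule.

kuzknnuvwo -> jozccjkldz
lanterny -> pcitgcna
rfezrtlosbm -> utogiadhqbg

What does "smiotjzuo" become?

The transformation: shift every letter 11 places backward in the alphabet (wrapping around), then move the first character to the end.
Starting from "smiotjzuo": after the first operation, "hbxdiyojd"; after the second, "bxdiyojdh".

bxdiyojdh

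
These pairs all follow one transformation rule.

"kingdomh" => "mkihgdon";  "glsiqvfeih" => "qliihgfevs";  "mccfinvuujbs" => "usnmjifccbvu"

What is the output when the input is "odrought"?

What's happening: sort the characters into reverse alphabetical order, then move the first 2 characters to the end (rotate left by 2).
On "odrought": the first step gives "utroohgd", and the second then gives "roohgdut".
(Check on "mccfinvuujbs": → "vuusnmjifccb" → "usnmjifccbvu" ✓)

roohgdut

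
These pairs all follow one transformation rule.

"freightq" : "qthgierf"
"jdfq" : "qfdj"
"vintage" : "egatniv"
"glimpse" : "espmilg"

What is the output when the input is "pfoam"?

Each output is the input with this applied: reverse the string.
Applying that to "pfoam" gives "maofp".

maofp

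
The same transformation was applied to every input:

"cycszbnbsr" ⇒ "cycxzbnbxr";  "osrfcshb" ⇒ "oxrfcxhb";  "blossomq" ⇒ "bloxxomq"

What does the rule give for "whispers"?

whixperx

In each case the input is transformed by: replace every "s" with "x".
On "whispers" that produces "whixperx".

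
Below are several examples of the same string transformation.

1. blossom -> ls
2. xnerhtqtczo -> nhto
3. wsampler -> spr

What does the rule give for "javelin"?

al

Looking at the pairs, the operation is to keep one character in every 3, starting at position 2 (positions 2nd, 5th, 8th, ...).
For "javelin" the result is "al".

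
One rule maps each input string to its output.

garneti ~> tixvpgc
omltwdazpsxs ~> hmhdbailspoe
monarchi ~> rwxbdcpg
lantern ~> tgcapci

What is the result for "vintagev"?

vtkkxcip

The transformation: shift every letter 11 places backward in the alphabet (wrapping around), then move the last 3 characters to the front (rotate right by 3).
Working it through for "vintagev": intermediate "kxcipvtk", final "vtkkxcip".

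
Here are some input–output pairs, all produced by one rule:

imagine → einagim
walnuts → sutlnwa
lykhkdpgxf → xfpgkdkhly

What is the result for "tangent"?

tenngta

In each case the input is transformed by: swap each adjacent pair of characters (1↔2, 3↔4, ...), then reverse the string.
"tangent" → "atgnnet" → "tenngta".
(Check on "lykhkdpgxf": → "ylhkdkgpfx" → "xfpgkdkhly" ✓)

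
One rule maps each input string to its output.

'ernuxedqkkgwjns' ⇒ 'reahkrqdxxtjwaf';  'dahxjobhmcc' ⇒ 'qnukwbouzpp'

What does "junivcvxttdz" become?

Rule — shift every letter 13 places forward in the alphabet (wrapping around) — i.e. ROT13.
Doing the same to "junivcvxttdz": "whavipikggqm".

whavipikggqm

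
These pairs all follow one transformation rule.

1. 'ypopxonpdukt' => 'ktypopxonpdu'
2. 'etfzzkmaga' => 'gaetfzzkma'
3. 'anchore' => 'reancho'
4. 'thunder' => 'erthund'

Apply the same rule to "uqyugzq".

zquqyug

The pattern: move the last 2 characters to the front (rotate right by 2).
Applying that to "uqyugzq" gives "zquqyug".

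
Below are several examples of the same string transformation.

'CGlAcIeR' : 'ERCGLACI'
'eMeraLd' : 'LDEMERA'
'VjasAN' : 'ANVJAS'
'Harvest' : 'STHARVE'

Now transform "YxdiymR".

MRYXDIY

The rule is to move the last 2 characters to the front (rotate right by 2), then convert every letter to uppercase.
Working it through for "YxdiymR": intermediate "mRYxdiy", final "MRYXDIY".
(Check on "CGlAcIeR": → "eRCGlAcI" → "ERCGLACI" ✓)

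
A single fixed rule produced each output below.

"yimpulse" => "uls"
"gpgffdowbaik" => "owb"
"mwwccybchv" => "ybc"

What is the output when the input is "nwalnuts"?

Rule — swap the front and back halves of the string, then keep only the first 3 characters.
Starting from "nwalnuts": after the first operation, "nutsnwal"; after the second, "nut".

nut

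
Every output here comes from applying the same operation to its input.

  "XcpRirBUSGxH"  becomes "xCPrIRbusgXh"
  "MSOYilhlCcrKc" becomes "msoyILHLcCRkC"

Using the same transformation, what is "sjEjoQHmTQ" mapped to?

SJeJOqhMtq

Looking at the pairs, the operation is to flip the case of every letter.
Doing the same to "sjEjoQHmTQ": "SJeJOqhMtq".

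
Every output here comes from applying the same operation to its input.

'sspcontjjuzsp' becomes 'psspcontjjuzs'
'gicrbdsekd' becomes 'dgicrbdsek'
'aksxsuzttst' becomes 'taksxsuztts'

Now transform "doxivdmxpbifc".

cdoxivdmxpbif

The pattern: move the last character to the front.
"doxivdmxpbifc" → "cdoxivdmxpbif".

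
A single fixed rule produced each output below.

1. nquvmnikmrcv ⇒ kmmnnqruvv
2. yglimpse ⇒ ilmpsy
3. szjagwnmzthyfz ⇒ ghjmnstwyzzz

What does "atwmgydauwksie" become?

The pattern: sort the characters into alphabetical order, then delete the first 2 characters.
"atwmgydauwksie" → "degikmstuwwy".
(Check on "szjagwnmzthyfz": → "afghjmnstwyzzz" → "ghjmnstwyzzz" ✓)

degikmstuwwy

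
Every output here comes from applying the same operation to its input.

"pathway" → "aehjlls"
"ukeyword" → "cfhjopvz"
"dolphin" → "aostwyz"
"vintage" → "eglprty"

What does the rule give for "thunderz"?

Each output is the input with this applied: shift every letter 11 places forward in the alphabet (wrapping around), then sort the characters into alphabetical order.
For "thunderz" the result is "cefkopsy".

cefkopsy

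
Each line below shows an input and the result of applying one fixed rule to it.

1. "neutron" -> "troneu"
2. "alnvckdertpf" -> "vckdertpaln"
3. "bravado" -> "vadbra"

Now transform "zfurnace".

rnaczfu

What's happening: delete the last character, then move the first 3 characters to the end (rotate left by 3).
Working it through for "zfurnace": intermediate "zfurnac", final "rnaczfu".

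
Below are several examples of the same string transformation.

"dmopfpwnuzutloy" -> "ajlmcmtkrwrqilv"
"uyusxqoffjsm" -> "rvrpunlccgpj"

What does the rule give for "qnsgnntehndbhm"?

nkpdkkqbekayej

Each output is the input with this applied: shift every letter 3 places backward in the alphabet (wrapping around).
Doing the same to "qnsgnntehndbhm": "nkpdkkqbekayej".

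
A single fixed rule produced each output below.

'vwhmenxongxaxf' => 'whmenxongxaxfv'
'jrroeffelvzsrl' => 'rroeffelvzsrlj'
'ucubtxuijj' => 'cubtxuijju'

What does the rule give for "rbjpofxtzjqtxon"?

The rule is to move the first character to the end.
For "rbjpofxtzjqtxon" the result is "bjpofxtzjqtxonr".

bjpofxtzjqtxonr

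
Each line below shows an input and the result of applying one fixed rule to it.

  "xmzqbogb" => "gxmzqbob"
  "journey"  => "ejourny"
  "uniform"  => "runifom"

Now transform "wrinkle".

lwrinke

What's happening: move the last character to the front, then swap the first and last characters.
Starting from "wrinkle": after the first operation, "ewrinkl"; after the second, "lwrinke".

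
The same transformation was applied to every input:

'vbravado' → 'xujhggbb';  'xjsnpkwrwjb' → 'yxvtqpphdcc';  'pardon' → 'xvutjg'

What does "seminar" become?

The transformation: shift every letter 6 places forward in the alphabet (wrapping around), then sort the characters into reverse alphabetical order.
Applying that to "seminar" gives "yxtsokg".

yxtsokg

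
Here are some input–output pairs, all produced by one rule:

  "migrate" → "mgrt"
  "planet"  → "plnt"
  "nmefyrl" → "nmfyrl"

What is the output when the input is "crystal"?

crystl

The rule is to remove every vowel.
Doing the same to "crystal": "crystl".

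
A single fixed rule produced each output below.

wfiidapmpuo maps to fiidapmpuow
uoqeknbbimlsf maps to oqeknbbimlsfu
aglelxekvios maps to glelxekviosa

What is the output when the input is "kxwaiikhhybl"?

In each case the input is transformed by: move the first character to the end.
So "kxwaiikhhybl" becomes "xwaiikhhyblk".

xwaiikhhyblk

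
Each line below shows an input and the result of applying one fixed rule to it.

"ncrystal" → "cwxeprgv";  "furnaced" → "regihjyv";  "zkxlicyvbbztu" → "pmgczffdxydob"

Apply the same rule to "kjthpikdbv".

ltmohfzonx

The rule is to move the first 3 characters to the end (rotate left by 3), then shift every letter 4 places forward in the alphabet (wrapping around).
For "kjthpikdbv", step one produces "hpikdbvkjt"; step two turns that into "ltmohfzonx".
(Check on "zkxlicyvbbztu": → "licyvbbztuzkx" → "pmgczffdxydob" ✓)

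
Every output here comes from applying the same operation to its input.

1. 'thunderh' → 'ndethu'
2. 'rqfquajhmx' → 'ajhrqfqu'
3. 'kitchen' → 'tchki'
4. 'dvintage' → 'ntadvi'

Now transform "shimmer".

Each output is the input with this applied: delete the last 2 characters, then move the last 3 characters to the front (rotate right by 3).
Starting from "shimmer": after the first operation, "shimm"; after the second, "immsh".

immsh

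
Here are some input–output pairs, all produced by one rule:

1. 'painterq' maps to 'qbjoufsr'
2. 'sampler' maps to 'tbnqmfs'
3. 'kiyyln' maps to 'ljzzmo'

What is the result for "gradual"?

hsbevbm

Rule — shift every letter 1 place forward in the alphabet (wrapping around).
Doing the same to "gradual": "hsbevbm".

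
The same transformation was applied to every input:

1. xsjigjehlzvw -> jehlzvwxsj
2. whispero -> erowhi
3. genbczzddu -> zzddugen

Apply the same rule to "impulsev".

What's happening: move the first 3 characters to the end (rotate left by 3), then delete the first 2 characters.
Applying both steps to "impulsev": "ulsevimp", then "sevimp".

sevimp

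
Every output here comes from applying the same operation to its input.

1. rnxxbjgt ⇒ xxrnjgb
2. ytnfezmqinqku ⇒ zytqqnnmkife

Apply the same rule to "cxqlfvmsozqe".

Rule — delete the last character, then sort the characters into reverse alphabetical order.
Applying both steps to "cxqlfvmsozqe": "cxqlfvmsozq", then "zxvsqqomlfc".

zxvsqqomlfc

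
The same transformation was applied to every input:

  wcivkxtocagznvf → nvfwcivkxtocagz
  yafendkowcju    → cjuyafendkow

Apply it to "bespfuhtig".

Looking at the pairs, the operation is to move the last 3 characters to the front (rotate right by 3).
For "bespfuhtig" the result is "tigbespfuh".

tigbespfuh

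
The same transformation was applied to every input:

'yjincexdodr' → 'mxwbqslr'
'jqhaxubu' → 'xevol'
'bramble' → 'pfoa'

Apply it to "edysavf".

srmg

Each output is the input with this applied: shift every letter 12 places backward in the alphabet (wrapping around), then delete the last 3 characters.
Applying both steps to "edysavf": "srmgojt", then "srmg".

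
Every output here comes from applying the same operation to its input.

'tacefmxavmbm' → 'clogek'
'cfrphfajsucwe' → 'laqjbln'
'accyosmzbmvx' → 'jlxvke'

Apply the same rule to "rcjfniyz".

aswh

Rule — keep every other character starting from the first (positions 1st, 3rd, 5th, ...), then shift every letter 9 places forward in the alphabet (wrapping around).
"rcjfniyz" → "rjny" → "aswh".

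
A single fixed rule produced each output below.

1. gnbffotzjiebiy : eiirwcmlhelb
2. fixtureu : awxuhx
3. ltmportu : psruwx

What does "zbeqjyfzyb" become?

htmbicbe

Looking at the pairs, the operation is to shift every letter 3 places forward in the alphabet (wrapping around), then delete the first 2 characters.
Working it through for "zbeqjyfzyb": intermediate "cehtmbicbe", final "htmbicbe".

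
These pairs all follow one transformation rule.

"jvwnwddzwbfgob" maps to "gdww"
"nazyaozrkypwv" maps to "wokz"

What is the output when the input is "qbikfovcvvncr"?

covi

Each output is the input with this applied: keep one character in every 3, starting at position 3 (positions 3rd, 6th, 9th, ...), then swap the first and last characters.
Starting from "qbikfovcvvncr": after the first operation, "iovc"; after the second, "covi".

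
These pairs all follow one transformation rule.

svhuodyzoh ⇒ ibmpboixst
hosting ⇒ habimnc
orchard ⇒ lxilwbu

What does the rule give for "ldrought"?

bnfxlioa

The rule is to move the last 2 characters to the front (rotate right by 2), then shift every letter 6 places backward in the alphabet (wrapping around).
On "ldrought": the first step gives "htldroug", and the second then gives "bnfxlioa".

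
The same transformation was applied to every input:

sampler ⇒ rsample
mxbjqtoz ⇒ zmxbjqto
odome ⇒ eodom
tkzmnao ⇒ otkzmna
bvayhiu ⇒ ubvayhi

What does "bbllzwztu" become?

ubbllzwzt

Rule — move the last character to the front.
On "bbllzwztu" that produces "ubbllzwzt".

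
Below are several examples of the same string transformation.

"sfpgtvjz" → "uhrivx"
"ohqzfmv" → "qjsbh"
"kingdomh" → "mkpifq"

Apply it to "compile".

What's happening: shift every letter 2 places forward in the alphabet (wrapping around), then delete the last 2 characters.
"compile" → "eqork".

eqork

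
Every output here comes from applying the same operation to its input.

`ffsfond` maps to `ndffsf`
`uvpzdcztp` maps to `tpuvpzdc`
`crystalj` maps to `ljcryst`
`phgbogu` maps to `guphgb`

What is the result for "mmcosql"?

The transformation: move the last 2 characters to the front (rotate right by 2), then delete the last character.
"mmcosql" → "qlmmcos" → "qlmmco".

qlmmco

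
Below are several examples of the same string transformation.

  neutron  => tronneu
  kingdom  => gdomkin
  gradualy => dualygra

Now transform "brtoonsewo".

oonsewobrt

In each case the input is transformed by: move the first 3 characters to the end (rotate left by 3).
On "brtoonsewo" that produces "oonsewobrt".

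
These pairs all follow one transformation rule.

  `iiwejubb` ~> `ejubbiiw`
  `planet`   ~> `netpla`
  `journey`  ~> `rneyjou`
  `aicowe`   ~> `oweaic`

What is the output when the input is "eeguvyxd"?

uvyxdeeg

The transformation: move the first 3 characters to the end (rotate left by 3).
On "eeguvyxd" that produces "uvyxdeeg".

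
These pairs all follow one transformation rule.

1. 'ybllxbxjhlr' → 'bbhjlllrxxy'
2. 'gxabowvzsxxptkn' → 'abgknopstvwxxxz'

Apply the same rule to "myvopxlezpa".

Rule — sort the characters into alphabetical order.
For "myvopxlezpa" the result is "aelmoppvxyz".

aelmoppvxyz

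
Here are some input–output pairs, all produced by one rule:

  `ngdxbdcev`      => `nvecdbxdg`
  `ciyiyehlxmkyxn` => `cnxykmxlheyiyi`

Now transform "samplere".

What's happening: reverse the string, then move the last character to the front.
Applying both steps to "samplere": "erelpmas", then "serelpma".

serelpma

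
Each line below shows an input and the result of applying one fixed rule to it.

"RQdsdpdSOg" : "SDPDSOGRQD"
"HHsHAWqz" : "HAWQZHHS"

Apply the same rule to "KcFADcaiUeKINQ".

ADCAIUEKINQKCF

Rule — move the first 3 characters to the end (rotate left by 3), then convert every letter to uppercase.
On "KcFADcaiUeKINQ": the first step gives "ADcaiUeKINQKcF", and the second then gives "ADCAIUEKINQKCF".
(Check on "HHsHAWqz": → "HAWqzHHs" → "HAWQZHHS" ✓)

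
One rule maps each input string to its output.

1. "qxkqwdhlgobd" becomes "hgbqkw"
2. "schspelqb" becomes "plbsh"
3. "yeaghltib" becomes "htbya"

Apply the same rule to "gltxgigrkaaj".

Each output is the input with this applied: keep every other character starting from the first (positions 1st, 3rd, 5th, ...), then move the last 3 characters to the front (rotate right by 3).
"gltxgigrkaaj" → "gtggka" → "gkagtg".

gkagtg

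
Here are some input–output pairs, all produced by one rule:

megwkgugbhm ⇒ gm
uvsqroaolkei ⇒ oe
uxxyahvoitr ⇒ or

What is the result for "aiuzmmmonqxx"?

What's happening: keep one character in every 3, starting at position 2 (positions 2nd, 5th, 8th, ...), then keep only the last 2 characters.
Applying that to "aiuzmmmonqxx" gives "ox".

ox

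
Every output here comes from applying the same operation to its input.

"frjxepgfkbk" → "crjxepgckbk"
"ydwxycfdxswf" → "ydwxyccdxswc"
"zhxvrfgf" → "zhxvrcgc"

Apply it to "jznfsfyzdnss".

What's happening: replace every "f" with "c".
On "jznfsfyzdnss" that produces "jzncscyzdnss".

jzncscyzdnss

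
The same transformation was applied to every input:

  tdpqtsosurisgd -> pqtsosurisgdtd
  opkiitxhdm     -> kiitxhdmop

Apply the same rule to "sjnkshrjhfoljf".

nkshrjhfoljfsj

Each output is the input with this applied: move the first 2 characters to the end (rotate left by 2).
So "sjnkshrjhfoljf" becomes "nkshrjhfoljfsj".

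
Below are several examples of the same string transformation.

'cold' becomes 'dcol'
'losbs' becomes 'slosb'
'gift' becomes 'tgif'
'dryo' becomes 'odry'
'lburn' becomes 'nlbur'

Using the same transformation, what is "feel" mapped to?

lfee

The transformation: move the last character to the front.
So "feel" becomes "lfee".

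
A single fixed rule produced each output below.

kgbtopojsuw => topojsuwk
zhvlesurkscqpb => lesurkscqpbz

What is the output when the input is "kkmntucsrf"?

ntucsrfk

Rule — move the first 3 characters to the end (rotate left by 3), then delete the last 2 characters.
Applying both steps to "kkmntucsrf": "ntucsrfkkm", then "ntucsrfk".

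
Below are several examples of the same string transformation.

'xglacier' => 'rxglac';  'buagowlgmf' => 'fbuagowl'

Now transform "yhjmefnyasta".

ayhjmefnya

The transformation: move the last 3 characters to the front (rotate right by 3), then delete the first 2 characters.
For "yhjmefnyasta" the result is "ayhjmefnya".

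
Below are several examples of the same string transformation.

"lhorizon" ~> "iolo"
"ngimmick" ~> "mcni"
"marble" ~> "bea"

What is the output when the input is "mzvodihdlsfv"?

The pattern: swap the front and back halves of the string, then keep every other character starting from the first (positions 1st, 3rd, 5th, ...).
"mzvodihdlsfv" → "hdlsfvmzvodi" → "hlfmvd".

hlfmvd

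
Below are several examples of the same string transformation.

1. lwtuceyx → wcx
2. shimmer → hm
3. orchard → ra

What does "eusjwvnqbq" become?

uwq

The rule is to keep one character in every 3, starting at position 2 (positions 2nd, 5th, 8th, ...).
So "eusjwvnqbq" becomes "uwq".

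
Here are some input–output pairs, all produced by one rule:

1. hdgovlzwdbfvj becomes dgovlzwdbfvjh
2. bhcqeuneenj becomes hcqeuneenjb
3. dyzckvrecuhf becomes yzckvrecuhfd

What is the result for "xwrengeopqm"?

wrengeopqmx

Each output is the input with this applied: move the first character to the end.
For "xwrengeopqm" the result is "wrengeopqmx".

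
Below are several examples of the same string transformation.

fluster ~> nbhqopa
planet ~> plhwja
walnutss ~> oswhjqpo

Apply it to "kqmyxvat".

pgmiutrw

In each case the input is transformed by: shift every letter 4 places backward in the alphabet (wrapping around), then move the last character to the front.
"kqmyxvat" → "gmiutrwp" → "pgmiutrw".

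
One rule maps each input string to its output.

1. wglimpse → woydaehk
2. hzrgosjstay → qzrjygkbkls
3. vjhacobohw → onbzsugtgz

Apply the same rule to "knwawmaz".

The rule is to move the last character to the front, then shift every letter 8 places backward in the alphabet (wrapping around).
On "knwawmaz": the first step gives "zknwawma", and the second then gives "rcfosoes".

rcfosoes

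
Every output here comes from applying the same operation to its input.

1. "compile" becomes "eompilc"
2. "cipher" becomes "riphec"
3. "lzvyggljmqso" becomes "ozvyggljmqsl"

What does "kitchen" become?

What's happening: swap the first and last characters.
Doing the same to "kitchen": "nitchek".

nitchek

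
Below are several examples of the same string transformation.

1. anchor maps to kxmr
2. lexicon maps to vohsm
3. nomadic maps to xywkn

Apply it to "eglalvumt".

oqvkvfe

The pattern: shift every letter 10 places forward in the alphabet (wrapping around), then delete the last 2 characters.
So "eglalvumt" becomes "oqvkvfe".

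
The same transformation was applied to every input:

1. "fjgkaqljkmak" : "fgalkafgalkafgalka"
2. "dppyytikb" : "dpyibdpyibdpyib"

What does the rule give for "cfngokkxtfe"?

Each output is the input with this applied: keep every other character starting from the first (positions 1st, 3rd, 5th, ...), then write the whole string 3 times in a row.
For "cfngokkxtfe", step one produces "cnokte"; step two turns that into "cnoktecnoktecnokte".

cnoktecnoktecnokte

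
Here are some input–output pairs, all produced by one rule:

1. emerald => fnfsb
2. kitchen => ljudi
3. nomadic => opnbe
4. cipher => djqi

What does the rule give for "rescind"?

Looking at the pairs, the operation is to delete the last 2 characters, then shift every letter 1 place forward in the alphabet (wrapping around).
On "rescind" that produces "sftdj".
(Check on "emerald": → "emera" → "fnfsb" ✓)

sftdj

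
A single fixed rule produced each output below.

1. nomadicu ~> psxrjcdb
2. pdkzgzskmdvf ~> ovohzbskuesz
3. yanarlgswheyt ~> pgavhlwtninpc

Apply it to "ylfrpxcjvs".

gemrykhnau

The transformation: shift every letter 11 places backward in the alphabet (wrapping around), then move the first 3 characters to the end (rotate left by 3).
Starting from "ylfrpxcjvs": after the first operation, "naugemrykh"; after the second, "gemrykhnau".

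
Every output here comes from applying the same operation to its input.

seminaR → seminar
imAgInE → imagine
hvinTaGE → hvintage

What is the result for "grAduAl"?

The rule is to convert every letter to lowercase.
Applying that to "grAduAl" gives "gradual".

gradual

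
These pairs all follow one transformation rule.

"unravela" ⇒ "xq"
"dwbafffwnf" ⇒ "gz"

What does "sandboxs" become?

vd

Looking at the pairs, the operation is to shift every letter 3 places forward in the alphabet (wrapping around), then keep only the first 2 characters.
Working it through for "sandboxs": intermediate "vdqgerav", final "vd".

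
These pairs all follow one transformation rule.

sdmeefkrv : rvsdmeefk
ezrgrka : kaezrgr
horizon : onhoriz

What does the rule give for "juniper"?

Looking at the pairs, the operation is to move the last 2 characters to the front (rotate right by 2).
On "juniper" that produces "erjunip".

erjunip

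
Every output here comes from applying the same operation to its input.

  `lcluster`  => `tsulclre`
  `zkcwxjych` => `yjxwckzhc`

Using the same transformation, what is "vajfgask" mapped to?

Looking at the pairs, the operation is to move the last 2 characters to the front (rotate right by 2), then reverse the string.
"vajfgask" → "skvajfga" → "agfjavks".

agfjavks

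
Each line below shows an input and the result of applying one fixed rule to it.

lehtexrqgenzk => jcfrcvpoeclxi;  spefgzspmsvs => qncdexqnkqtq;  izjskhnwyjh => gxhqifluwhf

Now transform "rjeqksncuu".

phcoiqlass

Each output is the input with this applied: shift every letter 2 places backward in the alphabet (wrapping around).
Applying that to "rjeqksncuu" gives "phcoiqlass".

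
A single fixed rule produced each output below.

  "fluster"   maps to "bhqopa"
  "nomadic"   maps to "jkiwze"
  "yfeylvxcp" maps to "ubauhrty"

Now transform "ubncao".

qxjyw

The transformation: delete the last character, then shift every letter 4 places backward in the alphabet (wrapping around).
On "ubncao": the first step gives "ubnca", and the second then gives "qxjyw".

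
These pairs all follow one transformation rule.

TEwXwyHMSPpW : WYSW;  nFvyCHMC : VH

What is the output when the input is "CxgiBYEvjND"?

GYJ

Each output is the input with this applied: keep one character in every 3, starting at position 3 (positions 3rd, 6th, 9th, ...), then convert every letter to uppercase.
Applying both steps to "CxgiBYEvjND": "gYj", then "GYJ".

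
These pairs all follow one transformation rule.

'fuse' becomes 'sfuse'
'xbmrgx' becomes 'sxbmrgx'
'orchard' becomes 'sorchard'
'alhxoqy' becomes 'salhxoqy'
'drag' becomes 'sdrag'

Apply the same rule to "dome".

sdome

Looking at the pairs, the operation is to prepend "s".
Doing the same to "dome": "sdome".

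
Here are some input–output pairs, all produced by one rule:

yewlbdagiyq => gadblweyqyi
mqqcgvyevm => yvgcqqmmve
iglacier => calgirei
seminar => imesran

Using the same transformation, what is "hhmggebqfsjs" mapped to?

Each output is the input with this applied: reverse the string, then move the first 3 characters to the end (rotate left by 3).
Working it through for "hhmggebqfsjs": intermediate "sjsfqbeggmhh", final "fqbeggmhhsjs".

fqbeggmhhsjs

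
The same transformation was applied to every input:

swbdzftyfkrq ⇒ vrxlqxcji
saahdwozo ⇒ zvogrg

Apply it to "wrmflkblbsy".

xdctdtkq

Each output is the input with this applied: delete the first 3 characters, then shift every letter 8 places backward in the alphabet (wrapping around).
Applying both steps to "wrmflkblbsy": "flkblbsy", then "xdctdtkq".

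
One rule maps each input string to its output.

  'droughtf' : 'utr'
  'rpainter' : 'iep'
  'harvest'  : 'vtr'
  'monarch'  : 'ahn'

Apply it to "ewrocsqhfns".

In each case the input is transformed by: move the first 3 characters to the end (rotate left by 3), then keep one character in every 3, starting at position 1 (positions 1st, 4th, 7th, ...).
Starting from "ewrocsqhfns": after the first operation, "ocsqhfnsewr"; after the second, "oqnw".

oqnw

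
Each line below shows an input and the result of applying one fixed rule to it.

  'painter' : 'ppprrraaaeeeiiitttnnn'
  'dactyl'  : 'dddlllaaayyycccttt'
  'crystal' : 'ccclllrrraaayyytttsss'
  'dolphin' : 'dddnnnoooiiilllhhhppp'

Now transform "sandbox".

The rule is to take characters alternately from the front and the back (1st, last, 2nd, 2nd-last, ...), then repeat every character 3 times.
For "sandbox", step one produces "sxaonbd"; step two turns that into "sssxxxaaaooonnnbbbddd".

sssxxxaaaooonnnbbbddd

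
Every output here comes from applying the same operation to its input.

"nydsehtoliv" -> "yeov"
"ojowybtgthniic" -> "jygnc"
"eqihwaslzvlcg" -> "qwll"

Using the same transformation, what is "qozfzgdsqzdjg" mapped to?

ozsd

Looking at the pairs, the operation is to keep one character in every 3, starting at position 2 (positions 2nd, 5th, 8th, ...).
Doing the same to "qozfzgdsqzdjg": "ozsd".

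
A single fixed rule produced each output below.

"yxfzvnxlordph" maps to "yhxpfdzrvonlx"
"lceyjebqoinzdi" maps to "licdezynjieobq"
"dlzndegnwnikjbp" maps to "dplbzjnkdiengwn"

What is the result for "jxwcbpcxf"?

Looking at the pairs, the operation is to take characters alternately from the front and the back (1st, last, 2nd, 2nd-last, ...).
"jxwcbpcxf" → "jfxxwccpb".

jfxxwccpb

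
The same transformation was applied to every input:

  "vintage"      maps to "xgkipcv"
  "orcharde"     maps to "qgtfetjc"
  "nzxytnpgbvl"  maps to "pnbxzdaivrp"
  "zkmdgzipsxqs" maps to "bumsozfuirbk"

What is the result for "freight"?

hvtjgik

In each case the input is transformed by: take characters alternately from the front and the back (1st, last, 2nd, 2nd-last, ...), then shift every letter 2 places forward in the alphabet (wrapping around).
Applying both steps to "freight": "ftrhegi", then "hvtjgik".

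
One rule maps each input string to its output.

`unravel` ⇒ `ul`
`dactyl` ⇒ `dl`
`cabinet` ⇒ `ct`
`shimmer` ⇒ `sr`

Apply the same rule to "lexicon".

In each case the input is transformed by: take characters alternately from the front and the back (1st, last, 2nd, 2nd-last, ...), then keep only the first 2 characters.
"lexicon" → "lneoxci" → "ln".
(Check on "cabinet": → "ctaebni" → "ct" ✓)

ln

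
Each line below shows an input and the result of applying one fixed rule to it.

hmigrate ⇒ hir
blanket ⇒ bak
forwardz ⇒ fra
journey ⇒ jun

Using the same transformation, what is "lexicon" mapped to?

The rule is to delete the last 2 characters, then keep every other character starting from the first (positions 1st, 3rd, 5th, ...).
"lexicon" → "lexic" → "lxc".

lxc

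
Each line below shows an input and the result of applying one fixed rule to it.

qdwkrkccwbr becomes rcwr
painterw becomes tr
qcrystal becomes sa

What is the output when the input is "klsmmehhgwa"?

Looking at the pairs, the operation is to delete the first 3 characters, then keep every other character starting from the second (positions 2nd, 4th, 6th, ...).
Applying both steps to "klsmmehhgwa": "mmehhgwa", then "mhga".

mhga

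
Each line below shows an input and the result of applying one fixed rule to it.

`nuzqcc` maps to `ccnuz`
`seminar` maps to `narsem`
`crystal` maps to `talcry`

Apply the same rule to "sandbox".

boxsan

The transformation: move the first 3 characters to the end (rotate left by 3), then delete the first character.
On "sandbox": the first step gives "dboxsan", and the second then gives "boxsan".
(Check on "crystal": → "stalcry" → "talcry" ✓)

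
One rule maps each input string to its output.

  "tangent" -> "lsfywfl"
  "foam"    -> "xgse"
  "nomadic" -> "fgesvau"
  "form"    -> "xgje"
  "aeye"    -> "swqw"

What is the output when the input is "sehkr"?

kwzcj

The rule is to shift every letter 8 places backward in the alphabet (wrapping around).
"sehkr" → "kwzcj".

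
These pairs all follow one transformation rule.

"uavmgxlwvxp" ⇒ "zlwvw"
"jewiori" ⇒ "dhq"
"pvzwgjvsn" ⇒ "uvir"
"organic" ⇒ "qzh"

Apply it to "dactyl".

zsk

Each output is the input with this applied: keep every other character starting from the second (positions 2nd, 4th, 6th, ...), then shift every letter 1 place backward in the alphabet (wrapping around).
Applying both steps to "dactyl": "atl", then "zsk".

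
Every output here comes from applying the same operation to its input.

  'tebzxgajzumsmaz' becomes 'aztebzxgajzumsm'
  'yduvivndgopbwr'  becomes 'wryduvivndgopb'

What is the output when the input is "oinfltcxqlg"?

lgoinfltcxq

What's happening: move the last 2 characters to the front (rotate right by 2).
So "oinfltcxqlg" becomes "lgoinfltcxq".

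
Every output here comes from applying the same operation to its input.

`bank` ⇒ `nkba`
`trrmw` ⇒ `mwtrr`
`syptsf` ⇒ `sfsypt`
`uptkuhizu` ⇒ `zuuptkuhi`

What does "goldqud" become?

Looking at the pairs, the operation is to move the last 2 characters to the front (rotate right by 2).
Applying that to "goldqud" gives "udgoldq".

udgoldq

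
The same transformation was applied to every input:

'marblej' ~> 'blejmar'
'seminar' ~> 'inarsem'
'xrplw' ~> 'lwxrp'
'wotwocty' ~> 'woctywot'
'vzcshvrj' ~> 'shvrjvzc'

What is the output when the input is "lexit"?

itlex

The pattern: move the first 3 characters to the end (rotate left by 3).
For "lexit" the result is "itlex".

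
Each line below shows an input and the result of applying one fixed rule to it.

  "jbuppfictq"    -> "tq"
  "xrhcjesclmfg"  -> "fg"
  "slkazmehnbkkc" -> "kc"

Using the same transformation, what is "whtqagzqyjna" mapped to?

The pattern: keep only the last 2 characters.
Applying that to "whtqagzqyjna" gives "na".

na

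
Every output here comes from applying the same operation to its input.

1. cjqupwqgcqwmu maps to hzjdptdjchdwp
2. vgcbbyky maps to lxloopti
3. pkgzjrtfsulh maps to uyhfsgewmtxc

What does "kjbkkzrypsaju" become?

hwnfclemxxowx

What's happening: shift every letter 13 places forward in the alphabet (wrapping around) — i.e. ROT13, then reverse the string.
On "kjbkkzrypsaju": the first step gives "xwoxxmelcfnwh", and the second then gives "hwnfclemxxowx".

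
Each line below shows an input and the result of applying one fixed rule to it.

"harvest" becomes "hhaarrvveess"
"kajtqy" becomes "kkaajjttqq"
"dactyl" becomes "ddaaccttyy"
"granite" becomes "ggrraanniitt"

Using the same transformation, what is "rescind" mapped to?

Looking at the pairs, the operation is to double every character, then delete the last 2 characters.
Starting from "rescind": after the first operation, "rreesscciinndd"; after the second, "rreesscciinn".

rreesscciinn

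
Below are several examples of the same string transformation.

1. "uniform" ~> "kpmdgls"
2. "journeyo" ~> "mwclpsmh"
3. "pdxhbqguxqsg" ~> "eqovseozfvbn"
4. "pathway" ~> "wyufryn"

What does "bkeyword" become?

bpmuwciz

The transformation: shift every letter 2 places backward in the alphabet (wrapping around), then reverse the string.
Applying both steps to "bkeyword": "zicwumpb", then "bpmuwciz".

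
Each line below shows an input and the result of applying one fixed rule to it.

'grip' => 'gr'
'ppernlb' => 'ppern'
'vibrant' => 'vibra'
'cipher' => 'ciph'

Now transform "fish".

Rule — delete the last 2 characters.
On "fish" that produces "fi".

fi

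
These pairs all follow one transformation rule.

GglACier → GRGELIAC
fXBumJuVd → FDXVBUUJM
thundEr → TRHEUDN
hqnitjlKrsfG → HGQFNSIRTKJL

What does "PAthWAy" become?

PYAATWH

Each output is the input with this applied: take characters alternately from the front and the back (1st, last, 2nd, 2nd-last, ...), then convert every letter to uppercase.
"PAthWAy" → "PyAAtWh" → "PYAATWH".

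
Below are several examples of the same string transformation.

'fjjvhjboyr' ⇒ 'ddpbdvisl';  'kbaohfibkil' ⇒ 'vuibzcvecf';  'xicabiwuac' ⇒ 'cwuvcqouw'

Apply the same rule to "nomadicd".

iguxcwx

The rule is to shift every letter 6 places backward in the alphabet (wrapping around), then delete the first character.
On "nomadicd": the first step gives "higuxcwx", and the second then gives "iguxcwx".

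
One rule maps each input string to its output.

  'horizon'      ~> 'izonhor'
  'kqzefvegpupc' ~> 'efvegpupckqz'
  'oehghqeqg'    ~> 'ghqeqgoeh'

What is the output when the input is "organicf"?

anicforg

Each output is the input with this applied: move the first 3 characters to the end (rotate left by 3).
On "organicf" that produces "anicforg".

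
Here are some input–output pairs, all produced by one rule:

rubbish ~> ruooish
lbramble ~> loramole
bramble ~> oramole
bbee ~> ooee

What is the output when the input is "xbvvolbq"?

xovvoloq

The transformation: replace every "b" with "o".
"xbvvolbq" → "xovvoloq".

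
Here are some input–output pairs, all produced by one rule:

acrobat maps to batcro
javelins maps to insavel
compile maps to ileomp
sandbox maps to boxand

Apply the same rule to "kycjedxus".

xusycjed

Rule — delete the first character, then move the last 3 characters to the front (rotate right by 3).
"kycjedxus" → "ycjedxus" → "xusycjed".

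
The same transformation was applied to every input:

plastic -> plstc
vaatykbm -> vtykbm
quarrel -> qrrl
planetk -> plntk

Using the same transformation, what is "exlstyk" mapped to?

The rule is to remove every vowel.
On "exlstyk" that produces "xlstyk".

xlstyk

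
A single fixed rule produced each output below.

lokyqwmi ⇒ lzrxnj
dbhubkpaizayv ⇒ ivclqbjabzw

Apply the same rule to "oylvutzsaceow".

mwvuatbdfpx

What's happening: shift every letter 1 place forward in the alphabet (wrapping around), then delete the first 2 characters.
Working it through for "oylvutzsaceow": intermediate "pzmwvuatbdfpx", final "mwvuatbdfpx".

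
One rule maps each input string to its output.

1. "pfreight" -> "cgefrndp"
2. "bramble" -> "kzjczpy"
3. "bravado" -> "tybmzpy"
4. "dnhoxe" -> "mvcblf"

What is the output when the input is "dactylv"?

rwjtbya

Each output is the input with this applied: move the first 3 characters to the end (rotate left by 3), then shift every letter 2 places backward in the alphabet (wrapping around).
Starting from "dactylv": after the first operation, "tylvdac"; after the second, "rwjtbya".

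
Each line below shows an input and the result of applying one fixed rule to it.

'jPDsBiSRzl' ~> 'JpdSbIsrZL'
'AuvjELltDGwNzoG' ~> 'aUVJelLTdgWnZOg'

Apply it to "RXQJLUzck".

The pattern: flip the case of every letter.
Applying that to "RXQJLUzck" gives "rxqjluZCK".

rxqjluZCK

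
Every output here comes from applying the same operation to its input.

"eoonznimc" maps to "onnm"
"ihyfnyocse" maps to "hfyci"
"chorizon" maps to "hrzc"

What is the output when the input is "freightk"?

rihf

In each case the input is transformed by: swap the first and last characters, then keep every other character starting from the second (positions 2nd, 4th, 6th, ...).
"freightk" → "kreightf" → "rihf".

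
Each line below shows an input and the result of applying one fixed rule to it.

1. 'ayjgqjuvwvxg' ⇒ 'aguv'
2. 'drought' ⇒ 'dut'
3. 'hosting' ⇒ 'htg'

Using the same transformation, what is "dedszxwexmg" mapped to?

dswm

Looking at the pairs, the operation is to keep one character in every 3, starting at position 1 (positions 1st, 4th, 7th, ...).
Applying that to "dedszxwexmg" gives "dswm".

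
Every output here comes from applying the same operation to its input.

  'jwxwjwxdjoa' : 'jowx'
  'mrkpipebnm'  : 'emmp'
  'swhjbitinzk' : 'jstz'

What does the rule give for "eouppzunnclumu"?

cempu

The rule is to keep one character in every 3, starting at position 1 (positions 1st, 4th, 7th, ...), then sort the characters into alphabetical order.
On "eouppzunnclumu" that produces "cempu".
(Check on "jwxwjwxdjoa": → "jwxo" → "jowx" ✓)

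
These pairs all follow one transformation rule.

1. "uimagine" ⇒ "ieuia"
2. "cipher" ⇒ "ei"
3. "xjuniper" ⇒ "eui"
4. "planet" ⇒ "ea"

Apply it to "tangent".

ea

Looking at the pairs, the operation is to move the last 3 characters to the front (rotate right by 3), then keep only the vowels.
Starting from "tangent": after the first operation, "enttang"; after the second, "ea".
(Check on "xjuniper": → "perxjuni" → "eui" ✓)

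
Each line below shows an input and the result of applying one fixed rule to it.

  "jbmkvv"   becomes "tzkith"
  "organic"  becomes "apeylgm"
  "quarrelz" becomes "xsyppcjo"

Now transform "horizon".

The rule is to swap the first and last characters, then shift every letter 2 places backward in the alphabet (wrapping around).
Working it through for "horizon": intermediate "norizoh", final "lmpgxmf".

lmpgxmf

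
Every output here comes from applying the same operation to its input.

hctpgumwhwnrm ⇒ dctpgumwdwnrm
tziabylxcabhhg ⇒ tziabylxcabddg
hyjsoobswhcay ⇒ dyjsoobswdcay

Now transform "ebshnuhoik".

Looking at the pairs, the operation is to replace every "h" with "d".
On "ebshnuhoik" that produces "ebsdnudoik".

ebsdnudoik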